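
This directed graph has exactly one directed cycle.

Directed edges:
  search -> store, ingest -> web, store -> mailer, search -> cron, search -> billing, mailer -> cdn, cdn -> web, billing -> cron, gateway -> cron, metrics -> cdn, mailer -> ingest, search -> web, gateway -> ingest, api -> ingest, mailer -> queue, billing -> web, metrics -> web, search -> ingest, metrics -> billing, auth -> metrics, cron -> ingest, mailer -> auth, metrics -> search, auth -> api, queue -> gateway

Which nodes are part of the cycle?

DFS with gray/black marking from mailer:
mailer gray
  ingest gray
    web gray
    web black
  ingest black
  queue gray
    gateway gray
      cron gray
        cron→ingest: ingest black — skip
      cron black
      gateway→ingest: ingest black — skip
    gateway black
  queue black
  cdn gray
    cdn→web: web black — skip
  cdn black
  auth gray
    api gray
      api→ingest: ingest black — skip
    api black
    metrics gray
      search gray
        search→web: web black — skip
        search→cron: cron black — skip
        billing gray
          billing→web: web black — skip
          billing→cron: cron black — skip
        billing black
        store gray
          store→mailer: mailer is gray → back edge
Back edge closes the cycle mailer → auth → metrics → search → store → mailer; its vertices are {auth, store, mailer, search, metrics}.

auth, store, mailer, search, metrics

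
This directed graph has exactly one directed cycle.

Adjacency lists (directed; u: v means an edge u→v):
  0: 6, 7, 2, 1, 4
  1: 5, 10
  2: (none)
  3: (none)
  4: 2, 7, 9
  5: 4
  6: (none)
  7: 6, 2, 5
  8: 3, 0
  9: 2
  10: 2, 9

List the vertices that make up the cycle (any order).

4, 5, 7

DFS with gray/black marking from 4:
4 gray
  2 gray
  2 black
  7 gray
    6 gray
    6 black
    7→2: 2 black — skip
    5 gray
      5→4: 4 is gray → back edge
Back edge closes the cycle 4 → 7 → 5 → 4; its vertices are {4, 5, 7}.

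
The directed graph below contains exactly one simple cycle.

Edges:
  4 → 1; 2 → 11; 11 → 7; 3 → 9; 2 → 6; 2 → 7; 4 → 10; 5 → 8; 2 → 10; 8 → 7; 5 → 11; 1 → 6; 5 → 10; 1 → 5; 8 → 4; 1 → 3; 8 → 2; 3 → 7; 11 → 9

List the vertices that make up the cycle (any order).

DFS with gray/black marking from 8:
8 gray
  7 gray
  7 black
  4 gray
    10 gray
    10 black
    1 gray
      5 gray
        11 gray
          11→7: 7 black — skip
          9 gray
          9 black
        11 black
        5→8: 8 is gray → back edge
Back edge closes the cycle 8 → 4 → 1 → 5 → 8; its vertices are {1, 4, 5, 8}.

1, 4, 5, 8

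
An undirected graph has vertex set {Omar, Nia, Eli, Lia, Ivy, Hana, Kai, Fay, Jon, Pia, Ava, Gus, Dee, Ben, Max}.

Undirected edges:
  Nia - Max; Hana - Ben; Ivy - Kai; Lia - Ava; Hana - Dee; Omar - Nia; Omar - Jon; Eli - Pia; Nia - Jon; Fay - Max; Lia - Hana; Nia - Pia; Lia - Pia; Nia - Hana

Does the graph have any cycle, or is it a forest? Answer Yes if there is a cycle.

Yes

DFS, tracking each vertex's parent; an edge to a visited non-parent vertex closes a cycle.
Start from Max:
visit Max (parent –)
  visit Nia (parent Max)
    visit Hana (parent Nia)
      visit Dee (parent Hana)
        Dee–Hana: parent, skip
      Hana–Nia: parent, skip
      visit Lia (parent Hana)
        visit Ava (parent Lia)
          Ava–Lia: parent, skip
        visit Pia (parent Lia)
          Pia–Nia: Nia visited and ≠ parent → cycle
Cycle: Nia – Hana – Lia – Pia – Nia.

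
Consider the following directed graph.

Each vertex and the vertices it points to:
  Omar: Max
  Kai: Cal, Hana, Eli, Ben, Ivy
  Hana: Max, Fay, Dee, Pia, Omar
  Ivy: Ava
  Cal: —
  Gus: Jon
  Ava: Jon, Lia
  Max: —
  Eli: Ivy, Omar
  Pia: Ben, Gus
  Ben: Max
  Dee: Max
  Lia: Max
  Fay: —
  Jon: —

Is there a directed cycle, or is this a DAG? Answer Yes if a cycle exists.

No

DFS with white/gray/black marking, starting from Hana:
Hana gray
  Max gray
  Max black
  Fay gray
  Fay black
  Dee gray
    Dee→Max: Max black — skip
  Dee black
  Pia gray
    Ben gray
      Ben→Max: Max black — skip
    Ben black
    Gus gray
      Jon gray
      Jon black
    Gus black
  Pia black
  Omar gray
    Omar→Max: Max black — skip
  Omar black
Hana black
Kai gray
  Cal gray
  Cal black
  Kai→Hana: Hana black — skip
  Eli gray
    Ivy gray
      Ava gray
        Ava→Jon: Jon black — skip
        Lia gray
          Lia→Max: Max black — skip
        Lia black
      Ava black
    Ivy black
    Eli→Omar: Omar black — skip
  Eli black
  Kai→Ben: Ben black — skip
  Kai→Ivy: Ivy black — skip
Kai black
Every edge goes to a white or black vertex — no back edge, so the graph is acyclic.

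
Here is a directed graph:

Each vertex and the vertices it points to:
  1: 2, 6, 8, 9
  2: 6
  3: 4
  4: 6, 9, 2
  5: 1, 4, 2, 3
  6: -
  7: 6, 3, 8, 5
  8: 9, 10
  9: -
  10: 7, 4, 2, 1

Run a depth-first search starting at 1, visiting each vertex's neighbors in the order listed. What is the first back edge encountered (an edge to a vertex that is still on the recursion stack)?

DFS from 1 (visiting each vertex's neighbors in the order listed); mark gray on enter, black on exit:
1 gray
  2 gray
    6 gray
    6 black
  2 black
  1→6: 6 black — skip
  8 gray
    9 gray
    9 black
    10 gray
      7 gray
        7→6: 6 black — skip
        3 gray
          4 gray
            4→6: 6 black — skip
            4→9: 9 black — skip
            4→2: 2 black — skip
          4 black
        3 black
        7→8: 8 is gray → back edge
First back edge: 7 → 8.

7→8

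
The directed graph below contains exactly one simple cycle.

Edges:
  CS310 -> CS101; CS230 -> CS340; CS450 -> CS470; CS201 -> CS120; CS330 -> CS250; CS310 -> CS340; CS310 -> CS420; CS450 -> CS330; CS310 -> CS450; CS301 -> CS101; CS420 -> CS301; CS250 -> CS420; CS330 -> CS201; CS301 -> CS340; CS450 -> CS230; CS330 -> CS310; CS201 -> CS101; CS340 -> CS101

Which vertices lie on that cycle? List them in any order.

CS310, CS330, CS450

DFS with gray/black marking from CS450:
CS450 gray
  CS330 gray
    CS310 gray
      CS101 gray
      CS101 black
      CS420 gray
        CS301 gray
          CS301→CS101: CS101 black — skip
          CS340 gray
            CS340→CS101: CS101 black — skip
          CS340 black
        CS301 black
      CS420 black
      CS310→CS340: CS340 black — skip
      CS310→CS450: CS450 is gray → back edge
Back edge closes the cycle CS450 → CS330 → CS310 → CS450; its vertices are {CS310, CS330, CS450}.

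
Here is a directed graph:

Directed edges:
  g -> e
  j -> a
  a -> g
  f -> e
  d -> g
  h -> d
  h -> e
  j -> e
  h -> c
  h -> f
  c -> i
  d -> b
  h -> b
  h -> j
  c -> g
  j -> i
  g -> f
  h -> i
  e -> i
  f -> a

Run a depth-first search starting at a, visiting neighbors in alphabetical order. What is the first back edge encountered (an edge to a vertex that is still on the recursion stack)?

DFS from a (visiting neighbors in alphabetical order); mark gray on enter, black on exit:
a gray
  g gray
    e gray
      i gray
      i black
    e black
    f gray
      f→a: a is gray → back edge
First back edge: f → a.

f->a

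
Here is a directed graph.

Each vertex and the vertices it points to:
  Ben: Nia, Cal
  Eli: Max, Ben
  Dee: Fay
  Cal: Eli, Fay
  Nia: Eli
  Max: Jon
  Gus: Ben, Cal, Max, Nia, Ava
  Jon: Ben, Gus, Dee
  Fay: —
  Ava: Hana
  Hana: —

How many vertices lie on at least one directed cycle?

7

A vertex is on a directed cycle iff it belongs to a strongly connected component of size ≥ 2 (or has a self-loop).
The vertices on cycles are {Ben, Cal, Eli, Gus, Jon, Max, Nia} — 7 in total.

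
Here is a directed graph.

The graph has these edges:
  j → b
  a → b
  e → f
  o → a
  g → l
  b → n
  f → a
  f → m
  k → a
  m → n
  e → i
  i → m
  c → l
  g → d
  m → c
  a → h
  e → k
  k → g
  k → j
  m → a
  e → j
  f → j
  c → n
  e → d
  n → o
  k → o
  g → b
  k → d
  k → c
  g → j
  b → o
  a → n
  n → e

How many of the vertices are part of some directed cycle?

12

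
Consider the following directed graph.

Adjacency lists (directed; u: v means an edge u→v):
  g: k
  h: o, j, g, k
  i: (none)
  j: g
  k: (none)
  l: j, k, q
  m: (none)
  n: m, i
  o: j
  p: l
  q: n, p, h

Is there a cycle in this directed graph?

DFS with white/gray/black marking, starting from m:
m gray
m black
g gray
  k gray
  k black
g black
h gray
  o gray
    j gray
      j→g: g black — skip
    j black
  o black
  h→j: j black — skip
  h→g: g black — skip
  h→k: k black — skip
h black
i gray
i black
l gray
  l→j: j black — skip
  l→k: k black — skip
  q gray
    n gray
      n→m: m black — skip
      n→i: i black — skip
    n black
    p gray
      p→l: l is gray → back edge
Back edge found, so a cycle exists: l → q → p → l.

Yes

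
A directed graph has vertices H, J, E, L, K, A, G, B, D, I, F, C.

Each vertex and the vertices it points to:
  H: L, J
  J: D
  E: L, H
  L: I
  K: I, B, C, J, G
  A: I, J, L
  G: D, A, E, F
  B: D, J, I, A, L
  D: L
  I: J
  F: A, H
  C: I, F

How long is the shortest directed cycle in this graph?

4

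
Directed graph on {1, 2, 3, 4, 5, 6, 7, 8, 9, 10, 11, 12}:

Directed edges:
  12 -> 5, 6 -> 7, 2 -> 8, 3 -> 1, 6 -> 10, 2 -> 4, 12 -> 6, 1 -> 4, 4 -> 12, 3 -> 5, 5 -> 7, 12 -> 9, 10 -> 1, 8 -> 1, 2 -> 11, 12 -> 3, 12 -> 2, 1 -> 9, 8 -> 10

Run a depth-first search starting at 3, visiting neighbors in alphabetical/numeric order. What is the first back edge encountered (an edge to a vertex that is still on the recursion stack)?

2→4

DFS from 3 (visiting neighbors in alphabetical/numeric order); mark gray on enter, black on exit:
3 gray
  1 gray
    4 gray
      12 gray
        2 gray
          2→4: 4 is gray → back edge
First back edge: 2 → 4.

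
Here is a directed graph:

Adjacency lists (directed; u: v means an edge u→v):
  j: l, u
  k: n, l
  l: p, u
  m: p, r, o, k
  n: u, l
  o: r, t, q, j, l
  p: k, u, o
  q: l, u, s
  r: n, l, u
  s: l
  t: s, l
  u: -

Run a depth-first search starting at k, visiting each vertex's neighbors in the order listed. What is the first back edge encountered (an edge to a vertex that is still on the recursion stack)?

DFS from k (visiting each vertex's neighbors in the order listed); mark gray on enter, black on exit:
k gray
  n gray
    u gray
    u black
    l gray
      p gray
        p→k: k is gray → back edge
First back edge: p → k.

p->k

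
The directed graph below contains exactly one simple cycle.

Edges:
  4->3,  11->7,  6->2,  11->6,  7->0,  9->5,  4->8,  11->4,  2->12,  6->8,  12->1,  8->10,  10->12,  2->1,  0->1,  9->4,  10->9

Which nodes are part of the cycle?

4, 8, 9, 10

DFS with gray/black marking from 4:
4 gray
  3 gray
  3 black
  8 gray
    10 gray
      9 gray
        9→4: 4 is gray → back edge
Back edge closes the cycle 4 → 8 → 10 → 9 → 4; its vertices are {4, 8, 9, 10}.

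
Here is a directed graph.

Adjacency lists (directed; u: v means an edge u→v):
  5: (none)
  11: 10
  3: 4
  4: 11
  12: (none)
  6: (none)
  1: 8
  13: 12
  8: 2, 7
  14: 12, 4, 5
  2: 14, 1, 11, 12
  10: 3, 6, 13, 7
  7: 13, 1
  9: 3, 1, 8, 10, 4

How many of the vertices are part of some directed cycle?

A vertex is on a directed cycle iff it belongs to a strongly connected component of size ≥ 2 (or has a self-loop).
The vertices on cycles are {1, 2, 3, 4, 7, 8, 10, 11, 14} — 9 in total.

9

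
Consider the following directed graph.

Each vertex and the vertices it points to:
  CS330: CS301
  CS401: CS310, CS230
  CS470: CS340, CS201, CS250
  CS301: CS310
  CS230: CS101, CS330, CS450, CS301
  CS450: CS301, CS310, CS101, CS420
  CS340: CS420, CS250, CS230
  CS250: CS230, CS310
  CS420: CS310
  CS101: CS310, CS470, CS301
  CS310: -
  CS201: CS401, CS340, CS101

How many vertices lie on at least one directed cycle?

A vertex is on a directed cycle iff it belongs to a strongly connected component of size ≥ 2 (or has a self-loop).
The vertices on cycles are {CS101, CS201, CS230, CS250, CS340, CS401, CS450, CS470} — 8 in total.

8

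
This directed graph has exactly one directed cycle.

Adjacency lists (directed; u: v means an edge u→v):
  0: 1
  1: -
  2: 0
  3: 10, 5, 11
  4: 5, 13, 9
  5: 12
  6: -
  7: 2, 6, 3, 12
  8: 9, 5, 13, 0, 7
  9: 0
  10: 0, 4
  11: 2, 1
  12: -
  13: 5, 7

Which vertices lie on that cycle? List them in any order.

3, 4, 7, 10, 13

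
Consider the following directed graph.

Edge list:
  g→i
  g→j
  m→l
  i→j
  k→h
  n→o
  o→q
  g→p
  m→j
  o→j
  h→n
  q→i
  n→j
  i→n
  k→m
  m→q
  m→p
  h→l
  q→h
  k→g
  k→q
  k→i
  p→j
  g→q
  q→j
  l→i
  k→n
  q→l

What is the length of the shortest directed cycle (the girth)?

For each vertex v, BFS finds the shortest path from v back to v.
The shortest such closed walk is h → n → o → q → h, length 4.

4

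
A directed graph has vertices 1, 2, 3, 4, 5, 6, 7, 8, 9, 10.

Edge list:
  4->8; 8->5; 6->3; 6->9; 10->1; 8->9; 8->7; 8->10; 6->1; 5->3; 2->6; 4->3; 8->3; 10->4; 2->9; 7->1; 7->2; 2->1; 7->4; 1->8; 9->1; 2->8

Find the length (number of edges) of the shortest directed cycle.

For each vertex v, BFS finds the shortest path from v back to v.
The shortest such closed walk is 7 → 1 → 8 → 7, length 3.

3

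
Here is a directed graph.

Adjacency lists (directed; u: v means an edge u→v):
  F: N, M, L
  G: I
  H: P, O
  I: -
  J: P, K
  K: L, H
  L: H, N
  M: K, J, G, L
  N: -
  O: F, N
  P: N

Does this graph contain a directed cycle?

Yes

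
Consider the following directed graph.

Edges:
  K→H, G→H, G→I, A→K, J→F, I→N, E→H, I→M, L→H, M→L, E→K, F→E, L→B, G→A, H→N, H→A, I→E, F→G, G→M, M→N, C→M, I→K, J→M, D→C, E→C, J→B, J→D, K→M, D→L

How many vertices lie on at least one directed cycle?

A vertex is on a directed cycle iff it belongs to a strongly connected component of size ≥ 2 (or has a self-loop).
The vertices on cycles are {A, H, K, L, M} — 5 in total.

5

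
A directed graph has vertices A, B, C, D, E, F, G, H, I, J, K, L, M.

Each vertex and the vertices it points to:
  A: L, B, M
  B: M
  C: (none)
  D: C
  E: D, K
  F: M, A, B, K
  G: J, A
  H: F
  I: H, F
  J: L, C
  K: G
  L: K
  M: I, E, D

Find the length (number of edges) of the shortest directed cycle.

3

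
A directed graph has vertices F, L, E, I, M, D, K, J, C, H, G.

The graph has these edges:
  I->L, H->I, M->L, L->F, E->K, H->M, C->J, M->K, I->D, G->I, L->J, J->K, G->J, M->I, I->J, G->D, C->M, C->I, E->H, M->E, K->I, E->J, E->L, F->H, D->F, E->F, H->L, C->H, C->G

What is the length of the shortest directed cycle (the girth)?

For each vertex v, BFS finds the shortest path from v back to v.
The shortest such closed walk is H → L → F → H, length 3.

3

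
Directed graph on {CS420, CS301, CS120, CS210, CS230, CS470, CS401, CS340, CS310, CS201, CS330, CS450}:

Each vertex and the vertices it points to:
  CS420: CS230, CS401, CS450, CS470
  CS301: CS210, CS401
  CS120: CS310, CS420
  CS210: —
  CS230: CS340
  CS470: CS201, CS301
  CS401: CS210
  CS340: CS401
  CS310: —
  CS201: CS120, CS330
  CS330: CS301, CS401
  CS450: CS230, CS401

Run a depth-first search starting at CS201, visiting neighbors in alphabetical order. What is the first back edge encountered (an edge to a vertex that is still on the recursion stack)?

CS470→CS201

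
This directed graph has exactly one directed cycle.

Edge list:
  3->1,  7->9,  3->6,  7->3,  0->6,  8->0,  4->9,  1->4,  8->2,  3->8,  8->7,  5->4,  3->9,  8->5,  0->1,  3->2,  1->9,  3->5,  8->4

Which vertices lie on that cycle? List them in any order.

DFS with gray/black marking from 3:
3 gray
  9 gray
  9 black
  6 gray
  6 black
  2 gray
  2 black
  8 gray
    4 gray
      4→9: 9 black — skip
    4 black
    5 gray
      5→4: 4 black — skip
    5 black
    7 gray
      7→3: 3 is gray → back edge
Back edge closes the cycle 3 → 8 → 7 → 3; its vertices are {3, 7, 8}.

3, 7, 8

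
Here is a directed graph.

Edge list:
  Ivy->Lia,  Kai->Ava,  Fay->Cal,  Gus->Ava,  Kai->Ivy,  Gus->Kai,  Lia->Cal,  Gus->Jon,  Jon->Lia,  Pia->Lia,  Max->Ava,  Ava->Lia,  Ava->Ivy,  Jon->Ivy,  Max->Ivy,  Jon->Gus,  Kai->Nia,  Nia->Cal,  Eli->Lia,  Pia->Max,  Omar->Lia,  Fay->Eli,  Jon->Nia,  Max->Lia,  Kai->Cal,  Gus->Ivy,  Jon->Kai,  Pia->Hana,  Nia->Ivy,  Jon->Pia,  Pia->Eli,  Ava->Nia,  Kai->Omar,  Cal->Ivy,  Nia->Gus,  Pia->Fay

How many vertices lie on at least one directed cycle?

A vertex is on a directed cycle iff it belongs to a strongly connected component of size ≥ 2 (or has a self-loop).
The vertices on cycles are {Ava, Cal, Gus, Ivy, Jon, Kai, Lia, Max, Nia, Pia} — 10 in total.

10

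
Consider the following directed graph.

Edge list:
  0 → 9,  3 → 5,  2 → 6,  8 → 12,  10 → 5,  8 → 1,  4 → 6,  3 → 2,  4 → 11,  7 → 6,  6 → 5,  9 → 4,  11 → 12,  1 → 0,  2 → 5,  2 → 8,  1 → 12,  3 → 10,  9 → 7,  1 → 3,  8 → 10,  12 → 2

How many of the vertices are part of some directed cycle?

A vertex is on a directed cycle iff it belongs to a strongly connected component of size ≥ 2 (or has a self-loop).
The vertices on cycles are {0, 1, 2, 3, 4, 8, 9, 11, 12} — 9 in total.

9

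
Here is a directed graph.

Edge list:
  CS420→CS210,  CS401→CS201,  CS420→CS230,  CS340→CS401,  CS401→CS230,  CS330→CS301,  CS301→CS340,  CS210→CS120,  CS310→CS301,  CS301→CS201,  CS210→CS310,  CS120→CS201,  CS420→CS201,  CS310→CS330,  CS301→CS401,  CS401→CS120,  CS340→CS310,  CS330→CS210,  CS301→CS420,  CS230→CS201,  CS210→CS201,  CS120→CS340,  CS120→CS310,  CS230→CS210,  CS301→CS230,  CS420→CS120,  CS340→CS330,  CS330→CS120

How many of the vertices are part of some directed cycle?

A vertex is on a directed cycle iff it belongs to a strongly connected component of size ≥ 2 (or has a self-loop).
The vertices on cycles are {CS120, CS210, CS230, CS301, CS310, CS330, CS340, CS401, CS420} — 9 in total.

9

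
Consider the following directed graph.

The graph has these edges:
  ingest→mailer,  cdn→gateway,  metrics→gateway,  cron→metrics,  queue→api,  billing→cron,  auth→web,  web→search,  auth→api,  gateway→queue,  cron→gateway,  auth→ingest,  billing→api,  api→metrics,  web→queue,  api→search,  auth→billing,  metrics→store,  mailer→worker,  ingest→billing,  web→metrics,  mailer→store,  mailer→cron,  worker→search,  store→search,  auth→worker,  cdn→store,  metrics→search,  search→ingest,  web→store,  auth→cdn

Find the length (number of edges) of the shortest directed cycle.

4

For each vertex v, BFS finds the shortest path from v back to v.
The shortest such closed walk is ingest → billing → api → search → ingest, length 4.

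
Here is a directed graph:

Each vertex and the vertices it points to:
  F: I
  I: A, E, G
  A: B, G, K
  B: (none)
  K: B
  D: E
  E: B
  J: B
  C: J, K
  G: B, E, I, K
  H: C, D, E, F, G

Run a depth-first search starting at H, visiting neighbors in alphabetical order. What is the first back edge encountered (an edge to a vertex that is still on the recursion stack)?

DFS from H (visiting neighbors in alphabetical order); mark gray on enter, black on exit:
H gray
  C gray
    J gray
      B gray
      B black
    J black
    K gray
      K→B: B black — skip
    K black
  C black
  D gray
    E gray
      E→B: B black — skip
    E black
  D black
  H→E: E black — skip
  F gray
    I gray
      A gray
        A→B: B black — skip
        G gray
          G→B: B black — skip
          G→E: E black — skip
          G→I: I is gray → back edge
First back edge: G → I.

G->I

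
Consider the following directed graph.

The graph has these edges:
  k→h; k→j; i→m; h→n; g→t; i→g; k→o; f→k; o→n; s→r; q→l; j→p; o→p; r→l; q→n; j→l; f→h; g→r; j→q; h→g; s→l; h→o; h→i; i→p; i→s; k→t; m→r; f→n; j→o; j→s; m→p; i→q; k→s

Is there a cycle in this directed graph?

DFS with white/gray/black marking, starting from f:
f gray
  n gray
  n black
  k gray
    j gray
      l gray
      l black
      o gray
        p gray
        p black
        o→n: n black — skip
      o black
      s gray
        r gray
          r→l: l black — skip
        r black
        s→l: l black — skip
      s black
      j→p: p black — skip
      q gray
        q→l: l black — skip
        q→n: n black — skip
      q black
    j black
    h gray
      h→n: n black — skip
      h→o: o black — skip
      i gray
        i→p: p black — skip
        i→q: q black — skip
        i→s: s black — skip
        g gray
          t gray
          t black
          g→r: r black — skip
        g black
        m gray
          m→r: r black — skip
          m→p: p black — skip
        m black
      i black
      h→g: g black — skip
    h black
    k→o: o black — skip
    k→t: t black — skip
    k→s: s black — skip
  k black
  f→h: h black — skip
f black
Every edge goes to a white or black vertex — no back edge, so the graph is acyclic.

No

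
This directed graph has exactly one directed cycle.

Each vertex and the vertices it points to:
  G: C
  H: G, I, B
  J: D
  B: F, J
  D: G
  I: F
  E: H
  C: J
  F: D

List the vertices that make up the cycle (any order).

DFS with gray/black marking from G:
G gray
  C gray
    J gray
      D gray
        D→G: G is gray → back edge
Back edge closes the cycle G → C → J → D → G; its vertices are {C, D, G, J}.

C, D, G, J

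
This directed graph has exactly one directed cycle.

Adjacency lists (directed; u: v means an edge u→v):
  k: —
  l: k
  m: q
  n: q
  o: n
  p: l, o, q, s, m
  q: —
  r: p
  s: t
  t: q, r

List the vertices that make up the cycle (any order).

p, r, s, t

DFS with gray/black marking from p:
p gray
  l gray
    k gray
    k black
  l black
  o gray
    n gray
      q gray
      q black
    n black
  o black
  p→q: q black — skip
  s gray
    t gray
      t→q: q black — skip
      r gray
        r→p: p is gray → back edge
Back edge closes the cycle p → s → t → r → p; its vertices are {p, r, s, t}.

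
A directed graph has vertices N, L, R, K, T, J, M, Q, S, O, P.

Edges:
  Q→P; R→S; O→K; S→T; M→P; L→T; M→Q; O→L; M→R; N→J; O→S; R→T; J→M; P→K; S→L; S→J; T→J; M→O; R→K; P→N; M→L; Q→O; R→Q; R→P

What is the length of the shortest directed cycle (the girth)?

For each vertex v, BFS finds the shortest path from v back to v.
The shortest such closed walk is M → R → T → J → M, length 4.

4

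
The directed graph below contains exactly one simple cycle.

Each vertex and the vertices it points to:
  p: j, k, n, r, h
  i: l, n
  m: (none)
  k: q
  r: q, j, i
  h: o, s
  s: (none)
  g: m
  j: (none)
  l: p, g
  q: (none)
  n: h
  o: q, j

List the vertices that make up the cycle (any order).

i, l, p, r

DFS with gray/black marking from i:
i gray
  l gray
    p gray
      j gray
      j black
      k gray
        q gray
        q black
      k black
      n gray
        h gray
          o gray
            o→q: q black — skip
            o→j: j black — skip
          o black
          s gray
          s black
        h black
      n black
      r gray
        r→q: q black — skip
        r→j: j black — skip
        r→i: i is gray → back edge
Back edge closes the cycle i → l → p → r → i; its vertices are {i, l, p, r}.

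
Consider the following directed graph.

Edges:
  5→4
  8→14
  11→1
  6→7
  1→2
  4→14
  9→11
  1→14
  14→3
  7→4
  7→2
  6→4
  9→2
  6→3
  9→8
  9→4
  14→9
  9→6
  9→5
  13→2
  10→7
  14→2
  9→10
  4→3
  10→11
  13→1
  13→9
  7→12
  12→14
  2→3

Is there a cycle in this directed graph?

Yes

DFS with white/gray/black marking, starting from 12:
12 gray
  14 gray
    2 gray
      3 gray
      3 black
    2 black
    9 gray
      10 gray
        7 gray
          4 gray
            4→14: 14 is gray → back edge
Back edge found, so a cycle exists: 14 → 9 → 10 → 7 → 4 → 14.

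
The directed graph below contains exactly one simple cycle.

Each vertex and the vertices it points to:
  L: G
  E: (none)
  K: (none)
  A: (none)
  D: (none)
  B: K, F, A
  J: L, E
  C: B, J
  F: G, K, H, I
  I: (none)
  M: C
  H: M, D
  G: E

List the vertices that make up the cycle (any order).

DFS with gray/black marking from C:
C gray
  B gray
    K gray
    K black
    F gray
      G gray
        E gray
        E black
      G black
      F→K: K black — skip
      H gray
        M gray
          M→C: C is gray → back edge
Back edge closes the cycle C → B → F → H → M → C; its vertices are {B, C, F, H, M}.

B, C, F, H, M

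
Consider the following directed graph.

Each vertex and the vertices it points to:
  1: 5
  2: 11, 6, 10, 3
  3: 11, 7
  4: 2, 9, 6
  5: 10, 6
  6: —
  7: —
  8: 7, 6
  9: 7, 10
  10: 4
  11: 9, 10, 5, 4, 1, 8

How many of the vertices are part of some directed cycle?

A vertex is on a directed cycle iff it belongs to a strongly connected component of size ≥ 2 (or has a self-loop).
The vertices on cycles are {1, 2, 3, 4, 5, 9, 10, 11} — 8 in total.

8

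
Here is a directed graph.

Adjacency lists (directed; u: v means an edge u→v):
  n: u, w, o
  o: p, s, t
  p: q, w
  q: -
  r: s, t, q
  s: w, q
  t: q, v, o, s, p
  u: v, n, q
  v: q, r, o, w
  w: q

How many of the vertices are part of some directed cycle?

A vertex is on a directed cycle iff it belongs to a strongly connected component of size ≥ 2 (or has a self-loop).
The vertices on cycles are {n, o, r, t, u, v} — 6 in total.

6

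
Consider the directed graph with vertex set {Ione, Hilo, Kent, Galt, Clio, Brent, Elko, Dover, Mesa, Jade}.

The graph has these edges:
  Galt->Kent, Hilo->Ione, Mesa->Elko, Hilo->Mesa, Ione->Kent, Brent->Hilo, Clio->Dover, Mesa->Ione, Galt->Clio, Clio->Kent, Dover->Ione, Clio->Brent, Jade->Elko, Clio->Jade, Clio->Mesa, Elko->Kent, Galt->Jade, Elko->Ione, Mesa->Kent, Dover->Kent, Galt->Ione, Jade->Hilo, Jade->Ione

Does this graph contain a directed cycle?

DFS with white/gray/black marking, starting from Jade:
Jade gray
  Ione gray
    Kent gray
    Kent black
  Ione black
  Elko gray
    Elko→Ione: Ione black — skip
    Elko→Kent: Kent black — skip
  Elko black
  Hilo gray
    Hilo→Ione: Ione black — skip
    Mesa gray
      Mesa→Elko: Elko black — skip
      Mesa→Ione: Ione black — skip
      Mesa→Kent: Kent black — skip
    Mesa black
  Hilo black
Jade black
Galt gray
  Clio gray
    Clio→Jade: Jade black — skip
    Brent gray
      Brent→Hilo: Hilo black — skip
    Brent black
    Clio→Kent: Kent black — skip
    Clio→Mesa: Mesa black — skip
    Dover gray
      Dover→Kent: Kent black — skip
      Dover→Ione: Ione black — skip
    Dover black
  Clio black
  Galt→Ione: Ione black — skip
  Galt→Jade: Jade black — skip
  Galt→Kent: Kent black — skip
Galt black
Every edge goes to a white or black vertex — no back edge, so the graph is acyclic.

No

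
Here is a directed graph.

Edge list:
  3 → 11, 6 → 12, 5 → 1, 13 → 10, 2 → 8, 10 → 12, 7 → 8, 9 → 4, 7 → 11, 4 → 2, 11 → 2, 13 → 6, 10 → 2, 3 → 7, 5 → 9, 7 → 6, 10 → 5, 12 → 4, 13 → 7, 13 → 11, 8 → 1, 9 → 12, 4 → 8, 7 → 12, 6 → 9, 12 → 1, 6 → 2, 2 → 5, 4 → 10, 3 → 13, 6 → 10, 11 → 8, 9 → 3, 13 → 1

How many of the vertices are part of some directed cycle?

A vertex is on a directed cycle iff it belongs to a strongly connected component of size ≥ 2 (or has a self-loop).
The vertices on cycles are {2, 3, 4, 5, 6, 7, 9, 10, 11, 12, 13} — 11 in total.

11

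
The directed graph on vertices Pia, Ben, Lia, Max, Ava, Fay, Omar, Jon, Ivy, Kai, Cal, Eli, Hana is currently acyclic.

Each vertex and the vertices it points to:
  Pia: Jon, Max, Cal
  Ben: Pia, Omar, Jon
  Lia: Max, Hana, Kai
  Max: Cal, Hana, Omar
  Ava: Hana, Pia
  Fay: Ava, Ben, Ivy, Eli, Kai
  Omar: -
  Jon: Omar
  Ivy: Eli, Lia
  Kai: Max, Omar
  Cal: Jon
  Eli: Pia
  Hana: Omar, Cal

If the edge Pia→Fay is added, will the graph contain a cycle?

Yes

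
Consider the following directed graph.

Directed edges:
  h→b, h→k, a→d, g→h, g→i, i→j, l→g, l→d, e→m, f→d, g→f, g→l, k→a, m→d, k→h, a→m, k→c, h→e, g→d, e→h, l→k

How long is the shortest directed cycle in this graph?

2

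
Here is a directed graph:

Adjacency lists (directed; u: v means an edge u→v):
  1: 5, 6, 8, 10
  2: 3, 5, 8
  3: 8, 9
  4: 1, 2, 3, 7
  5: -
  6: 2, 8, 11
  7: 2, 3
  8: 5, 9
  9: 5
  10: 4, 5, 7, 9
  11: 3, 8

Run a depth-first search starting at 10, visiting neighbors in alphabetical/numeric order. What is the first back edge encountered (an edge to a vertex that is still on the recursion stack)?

DFS from 10 (visiting neighbors in alphabetical/numeric order); mark gray on enter, black on exit:
10 gray
  4 gray
    1 gray
      5 gray
      5 black
      6 gray
        2 gray
          3 gray
            8 gray
              8→5: 5 black — skip
              9 gray
                9→5: 5 black — skip
              9 black
            8 black
            3→9: 9 black — skip
          3 black
          2→5: 5 black — skip
          2→8: 8 black — skip
        2 black
        6→8: 8 black — skip
        11 gray
          11→3: 3 black — skip
          11→8: 8 black — skip
        11 black
      6 black
      1→8: 8 black — skip
      1→10: 10 is gray → back edge
First back edge: 1 → 10.

1→10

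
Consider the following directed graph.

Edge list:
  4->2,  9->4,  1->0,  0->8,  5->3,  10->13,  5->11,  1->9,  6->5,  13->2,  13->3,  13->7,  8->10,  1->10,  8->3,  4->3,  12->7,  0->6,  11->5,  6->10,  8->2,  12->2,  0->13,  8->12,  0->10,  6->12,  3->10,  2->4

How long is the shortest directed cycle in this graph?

2

For each vertex v, BFS finds the shortest path from v back to v.
The shortest such closed walk is 5 → 11 → 5, length 2.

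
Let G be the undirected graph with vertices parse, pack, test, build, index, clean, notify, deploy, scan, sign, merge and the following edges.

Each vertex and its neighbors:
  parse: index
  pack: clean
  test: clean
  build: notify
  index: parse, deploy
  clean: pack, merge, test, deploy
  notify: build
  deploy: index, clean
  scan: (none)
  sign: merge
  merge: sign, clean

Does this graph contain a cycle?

No

DFS, tracking each vertex's parent; an edge to a visited non-parent vertex closes a cycle.
Start from index:
visit index (parent –)
  visit parse (parent index)
    parse–index: parent, skip
  visit deploy (parent index)
    deploy–index: parent, skip
    visit clean (parent deploy)
      visit pack (parent clean)
        pack–clean: parent, skip
      visit merge (parent clean)
        visit sign (parent merge)
          sign–merge: parent, skip
        merge–clean: parent, skip
      visit test (parent clean)
        test–clean: parent, skip
      clean–deploy: parent, skip
visit build (parent –)
  visit notify (parent build)
    notify–build: parent, skip
visit scan (parent –)
No non-parent visited neighbor found — the graph is a forest.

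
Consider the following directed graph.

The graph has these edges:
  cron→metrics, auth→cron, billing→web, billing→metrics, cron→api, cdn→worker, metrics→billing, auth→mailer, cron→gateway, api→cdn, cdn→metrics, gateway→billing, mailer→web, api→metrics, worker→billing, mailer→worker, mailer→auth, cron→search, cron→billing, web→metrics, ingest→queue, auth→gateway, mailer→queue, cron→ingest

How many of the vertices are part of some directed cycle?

A vertex is on a directed cycle iff it belongs to a strongly connected component of size ≥ 2 (or has a self-loop).
The vertices on cycles are {web, auth, mailer, billing, metrics} — 5 in total.

5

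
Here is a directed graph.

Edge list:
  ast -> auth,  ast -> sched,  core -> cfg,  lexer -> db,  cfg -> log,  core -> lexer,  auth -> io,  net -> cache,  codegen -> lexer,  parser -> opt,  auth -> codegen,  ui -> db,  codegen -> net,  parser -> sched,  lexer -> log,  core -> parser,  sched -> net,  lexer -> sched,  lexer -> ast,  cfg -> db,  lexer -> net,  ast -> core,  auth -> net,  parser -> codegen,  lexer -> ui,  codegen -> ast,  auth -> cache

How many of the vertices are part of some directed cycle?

A vertex is on a directed cycle iff it belongs to a strongly connected component of size ≥ 2 (or has a self-loop).
The vertices on cycles are {ast, auth, core, lexer, parser, codegen} — 6 in total.

6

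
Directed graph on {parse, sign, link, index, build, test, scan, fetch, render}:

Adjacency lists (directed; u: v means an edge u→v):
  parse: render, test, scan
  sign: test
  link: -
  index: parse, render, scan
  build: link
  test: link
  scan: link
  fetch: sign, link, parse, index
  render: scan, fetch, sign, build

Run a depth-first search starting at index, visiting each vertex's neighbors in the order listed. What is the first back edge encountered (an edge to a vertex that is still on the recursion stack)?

DFS from index (visiting each vertex's neighbors in the order listed); mark gray on enter, black on exit:
index gray
  parse gray
    render gray
      scan gray
        link gray
        link black
      scan black
      fetch gray
        sign gray
          test gray
            test→link: link black — skip
          test black
        sign black
        fetch→link: link black — skip
        fetch→parse: parse is gray → back edge
First back edge: fetch → parse.

fetch→parse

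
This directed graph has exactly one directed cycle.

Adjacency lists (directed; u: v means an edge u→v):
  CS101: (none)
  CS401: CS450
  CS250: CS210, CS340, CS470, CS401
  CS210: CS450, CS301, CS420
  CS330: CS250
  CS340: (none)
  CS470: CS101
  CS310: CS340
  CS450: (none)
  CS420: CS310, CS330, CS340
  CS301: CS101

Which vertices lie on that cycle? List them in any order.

CS210, CS250, CS330, CS420

DFS with gray/black marking from CS250:
CS250 gray
  CS210 gray
    CS450 gray
    CS450 black
    CS301 gray
      CS101 gray
      CS101 black
    CS301 black
    CS420 gray
      CS310 gray
        CS340 gray
        CS340 black
      CS310 black
      CS330 gray
        CS330→CS250: CS250 is gray → back edge
Back edge closes the cycle CS250 → CS210 → CS420 → CS330 → CS250; its vertices are {CS210, CS250, CS330, CS420}.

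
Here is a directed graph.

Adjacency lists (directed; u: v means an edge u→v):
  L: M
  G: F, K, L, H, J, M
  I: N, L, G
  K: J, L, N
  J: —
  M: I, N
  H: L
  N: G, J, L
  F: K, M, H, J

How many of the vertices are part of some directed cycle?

A vertex is on a directed cycle iff it belongs to a strongly connected component of size ≥ 2 (or has a self-loop).
The vertices on cycles are {F, G, H, I, K, L, M, N} — 8 in total.

8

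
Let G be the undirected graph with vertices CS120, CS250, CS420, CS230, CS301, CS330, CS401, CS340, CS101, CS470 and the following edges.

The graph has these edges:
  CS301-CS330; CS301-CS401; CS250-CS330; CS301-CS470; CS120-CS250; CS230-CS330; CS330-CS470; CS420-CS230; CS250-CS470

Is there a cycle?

DFS, tracking each vertex's parent; an edge to a visited non-parent vertex closes a cycle.
Start from CS420:
visit CS420 (parent –)
  visit CS230 (parent CS420)
    CS230–CS420: parent, skip
    visit CS330 (parent CS230)
      visit CS301 (parent CS330)
        visit CS401 (parent CS301)
          CS401–CS301: parent, skip
        CS301–CS330: parent, skip
        visit CS470 (parent CS301)
          CS470–CS330: CS330 visited and ≠ parent → cycle
Cycle: CS330 – CS301 – CS470 – CS330.

Yes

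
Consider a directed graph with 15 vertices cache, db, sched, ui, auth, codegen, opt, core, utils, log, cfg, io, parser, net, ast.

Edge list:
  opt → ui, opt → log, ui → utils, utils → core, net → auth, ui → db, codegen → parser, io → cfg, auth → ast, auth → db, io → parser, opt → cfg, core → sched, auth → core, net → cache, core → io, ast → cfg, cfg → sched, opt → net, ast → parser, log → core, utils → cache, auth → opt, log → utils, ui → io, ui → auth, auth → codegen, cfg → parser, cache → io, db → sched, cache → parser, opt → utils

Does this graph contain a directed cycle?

DFS with white/gray/black marking, starting from ui:
ui gray
  io gray
    parser gray
    parser black
    cfg gray
      cfg→parser: parser black — skip
      sched gray
      sched black
    cfg black
  io black
  auth gray
    db gray
      db→sched: sched black — skip
    db black
    core gray
      core→sched: sched black — skip
      core→io: io black — skip
    core black
    opt gray
      log gray
        utils gray
          cache gray
            cache→parser: parser black — skip
            cache→io: io black — skip
          cache black
          utils→core: core black — skip
        utils black
        log→core: core black — skip
      log black
      opt→cfg: cfg black — skip
      opt→ui: ui is gray → back edge
Back edge found, so a cycle exists: ui → auth → opt → ui.

Yes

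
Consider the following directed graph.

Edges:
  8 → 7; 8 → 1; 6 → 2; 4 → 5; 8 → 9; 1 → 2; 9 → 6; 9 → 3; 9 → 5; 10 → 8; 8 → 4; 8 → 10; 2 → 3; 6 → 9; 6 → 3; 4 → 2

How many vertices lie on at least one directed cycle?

4

A vertex is on a directed cycle iff it belongs to a strongly connected component of size ≥ 2 (or has a self-loop).
The vertices on cycles are {6, 8, 9, 10} — 4 in total.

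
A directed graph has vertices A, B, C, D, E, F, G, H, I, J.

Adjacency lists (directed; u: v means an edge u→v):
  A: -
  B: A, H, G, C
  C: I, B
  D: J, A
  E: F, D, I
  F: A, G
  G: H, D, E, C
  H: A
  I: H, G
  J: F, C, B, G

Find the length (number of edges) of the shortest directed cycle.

For each vertex v, BFS finds the shortest path from v back to v.
The shortest such closed walk is B → C → B, length 2.

2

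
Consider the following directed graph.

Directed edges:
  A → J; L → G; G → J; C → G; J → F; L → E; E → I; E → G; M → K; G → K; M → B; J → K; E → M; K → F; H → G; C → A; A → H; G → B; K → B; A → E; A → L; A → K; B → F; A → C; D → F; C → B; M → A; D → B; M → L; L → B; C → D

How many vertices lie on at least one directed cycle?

A vertex is on a directed cycle iff it belongs to a strongly connected component of size ≥ 2 (or has a self-loop).
The vertices on cycles are {A, C, E, L, M} — 5 in total.

5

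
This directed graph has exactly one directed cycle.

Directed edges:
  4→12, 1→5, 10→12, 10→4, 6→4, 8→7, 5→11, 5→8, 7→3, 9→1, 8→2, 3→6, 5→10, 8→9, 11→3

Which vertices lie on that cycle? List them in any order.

DFS with gray/black marking from 5:
5 gray
  8 gray
    7 gray
      3 gray
        6 gray
          4 gray
            12 gray
            12 black
          4 black
        6 black
      3 black
    7 black
    9 gray
      1 gray
        1→5: 5 is gray → back edge
Back edge closes the cycle 5 → 8 → 9 → 1 → 5; its vertices are {1, 5, 8, 9}.

1, 5, 8, 9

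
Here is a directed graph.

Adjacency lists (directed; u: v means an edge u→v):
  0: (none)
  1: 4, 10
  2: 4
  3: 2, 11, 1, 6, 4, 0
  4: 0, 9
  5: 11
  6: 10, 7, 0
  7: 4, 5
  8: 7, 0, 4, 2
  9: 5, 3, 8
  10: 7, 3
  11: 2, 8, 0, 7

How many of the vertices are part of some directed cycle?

A vertex is on a directed cycle iff it belongs to a strongly connected component of size ≥ 2 (or has a self-loop).
The vertices on cycles are {1, 2, 3, 4, 5, 6, 7, 8, 9, 10, 11} — 11 in total.

11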